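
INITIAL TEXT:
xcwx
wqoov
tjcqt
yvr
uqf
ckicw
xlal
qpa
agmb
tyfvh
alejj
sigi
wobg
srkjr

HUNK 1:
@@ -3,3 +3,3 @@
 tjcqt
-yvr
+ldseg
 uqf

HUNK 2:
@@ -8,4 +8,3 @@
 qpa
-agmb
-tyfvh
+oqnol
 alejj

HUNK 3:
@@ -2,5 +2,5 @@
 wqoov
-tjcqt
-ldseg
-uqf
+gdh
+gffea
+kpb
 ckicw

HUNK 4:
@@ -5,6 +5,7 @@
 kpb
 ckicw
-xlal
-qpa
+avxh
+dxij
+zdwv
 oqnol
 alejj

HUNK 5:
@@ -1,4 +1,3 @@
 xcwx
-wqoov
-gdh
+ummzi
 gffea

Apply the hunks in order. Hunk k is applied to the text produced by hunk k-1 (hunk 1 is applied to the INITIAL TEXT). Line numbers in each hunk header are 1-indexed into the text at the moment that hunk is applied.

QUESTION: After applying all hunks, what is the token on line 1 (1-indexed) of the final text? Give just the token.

Answer: xcwx

Derivation:
Hunk 1: at line 3 remove [yvr] add [ldseg] -> 14 lines: xcwx wqoov tjcqt ldseg uqf ckicw xlal qpa agmb tyfvh alejj sigi wobg srkjr
Hunk 2: at line 8 remove [agmb,tyfvh] add [oqnol] -> 13 lines: xcwx wqoov tjcqt ldseg uqf ckicw xlal qpa oqnol alejj sigi wobg srkjr
Hunk 3: at line 2 remove [tjcqt,ldseg,uqf] add [gdh,gffea,kpb] -> 13 lines: xcwx wqoov gdh gffea kpb ckicw xlal qpa oqnol alejj sigi wobg srkjr
Hunk 4: at line 5 remove [xlal,qpa] add [avxh,dxij,zdwv] -> 14 lines: xcwx wqoov gdh gffea kpb ckicw avxh dxij zdwv oqnol alejj sigi wobg srkjr
Hunk 5: at line 1 remove [wqoov,gdh] add [ummzi] -> 13 lines: xcwx ummzi gffea kpb ckicw avxh dxij zdwv oqnol alejj sigi wobg srkjr
Final line 1: xcwx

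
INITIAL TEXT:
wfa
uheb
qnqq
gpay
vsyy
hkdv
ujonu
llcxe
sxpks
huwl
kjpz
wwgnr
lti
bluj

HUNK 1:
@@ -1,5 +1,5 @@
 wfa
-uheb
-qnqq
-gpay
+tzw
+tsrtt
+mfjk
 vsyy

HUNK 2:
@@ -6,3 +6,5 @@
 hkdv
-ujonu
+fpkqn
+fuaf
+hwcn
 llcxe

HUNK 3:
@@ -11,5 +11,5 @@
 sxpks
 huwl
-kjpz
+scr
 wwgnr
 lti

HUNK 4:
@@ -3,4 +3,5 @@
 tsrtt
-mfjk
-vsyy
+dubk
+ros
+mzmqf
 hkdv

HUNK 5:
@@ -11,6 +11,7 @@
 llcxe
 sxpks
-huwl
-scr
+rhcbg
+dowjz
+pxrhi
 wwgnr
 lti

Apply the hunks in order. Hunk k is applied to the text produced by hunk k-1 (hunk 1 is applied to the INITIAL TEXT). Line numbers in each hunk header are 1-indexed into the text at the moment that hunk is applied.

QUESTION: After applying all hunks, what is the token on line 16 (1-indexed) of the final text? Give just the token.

Hunk 1: at line 1 remove [uheb,qnqq,gpay] add [tzw,tsrtt,mfjk] -> 14 lines: wfa tzw tsrtt mfjk vsyy hkdv ujonu llcxe sxpks huwl kjpz wwgnr lti bluj
Hunk 2: at line 6 remove [ujonu] add [fpkqn,fuaf,hwcn] -> 16 lines: wfa tzw tsrtt mfjk vsyy hkdv fpkqn fuaf hwcn llcxe sxpks huwl kjpz wwgnr lti bluj
Hunk 3: at line 11 remove [kjpz] add [scr] -> 16 lines: wfa tzw tsrtt mfjk vsyy hkdv fpkqn fuaf hwcn llcxe sxpks huwl scr wwgnr lti bluj
Hunk 4: at line 3 remove [mfjk,vsyy] add [dubk,ros,mzmqf] -> 17 lines: wfa tzw tsrtt dubk ros mzmqf hkdv fpkqn fuaf hwcn llcxe sxpks huwl scr wwgnr lti bluj
Hunk 5: at line 11 remove [huwl,scr] add [rhcbg,dowjz,pxrhi] -> 18 lines: wfa tzw tsrtt dubk ros mzmqf hkdv fpkqn fuaf hwcn llcxe sxpks rhcbg dowjz pxrhi wwgnr lti bluj
Final line 16: wwgnr

Answer: wwgnr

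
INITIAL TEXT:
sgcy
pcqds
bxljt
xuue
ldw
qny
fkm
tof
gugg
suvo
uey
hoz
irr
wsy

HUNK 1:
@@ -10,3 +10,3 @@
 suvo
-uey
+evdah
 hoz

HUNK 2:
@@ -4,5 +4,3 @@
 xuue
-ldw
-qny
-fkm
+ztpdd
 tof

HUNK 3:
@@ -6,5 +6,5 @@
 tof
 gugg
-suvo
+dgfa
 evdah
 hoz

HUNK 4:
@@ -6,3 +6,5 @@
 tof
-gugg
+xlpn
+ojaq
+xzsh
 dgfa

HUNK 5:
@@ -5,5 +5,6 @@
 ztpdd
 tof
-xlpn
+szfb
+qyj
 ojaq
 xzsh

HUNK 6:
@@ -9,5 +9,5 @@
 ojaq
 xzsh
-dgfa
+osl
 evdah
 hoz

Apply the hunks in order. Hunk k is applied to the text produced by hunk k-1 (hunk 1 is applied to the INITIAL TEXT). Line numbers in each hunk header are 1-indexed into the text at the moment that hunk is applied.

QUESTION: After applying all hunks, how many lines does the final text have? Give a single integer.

Answer: 15

Derivation:
Hunk 1: at line 10 remove [uey] add [evdah] -> 14 lines: sgcy pcqds bxljt xuue ldw qny fkm tof gugg suvo evdah hoz irr wsy
Hunk 2: at line 4 remove [ldw,qny,fkm] add [ztpdd] -> 12 lines: sgcy pcqds bxljt xuue ztpdd tof gugg suvo evdah hoz irr wsy
Hunk 3: at line 6 remove [suvo] add [dgfa] -> 12 lines: sgcy pcqds bxljt xuue ztpdd tof gugg dgfa evdah hoz irr wsy
Hunk 4: at line 6 remove [gugg] add [xlpn,ojaq,xzsh] -> 14 lines: sgcy pcqds bxljt xuue ztpdd tof xlpn ojaq xzsh dgfa evdah hoz irr wsy
Hunk 5: at line 5 remove [xlpn] add [szfb,qyj] -> 15 lines: sgcy pcqds bxljt xuue ztpdd tof szfb qyj ojaq xzsh dgfa evdah hoz irr wsy
Hunk 6: at line 9 remove [dgfa] add [osl] -> 15 lines: sgcy pcqds bxljt xuue ztpdd tof szfb qyj ojaq xzsh osl evdah hoz irr wsy
Final line count: 15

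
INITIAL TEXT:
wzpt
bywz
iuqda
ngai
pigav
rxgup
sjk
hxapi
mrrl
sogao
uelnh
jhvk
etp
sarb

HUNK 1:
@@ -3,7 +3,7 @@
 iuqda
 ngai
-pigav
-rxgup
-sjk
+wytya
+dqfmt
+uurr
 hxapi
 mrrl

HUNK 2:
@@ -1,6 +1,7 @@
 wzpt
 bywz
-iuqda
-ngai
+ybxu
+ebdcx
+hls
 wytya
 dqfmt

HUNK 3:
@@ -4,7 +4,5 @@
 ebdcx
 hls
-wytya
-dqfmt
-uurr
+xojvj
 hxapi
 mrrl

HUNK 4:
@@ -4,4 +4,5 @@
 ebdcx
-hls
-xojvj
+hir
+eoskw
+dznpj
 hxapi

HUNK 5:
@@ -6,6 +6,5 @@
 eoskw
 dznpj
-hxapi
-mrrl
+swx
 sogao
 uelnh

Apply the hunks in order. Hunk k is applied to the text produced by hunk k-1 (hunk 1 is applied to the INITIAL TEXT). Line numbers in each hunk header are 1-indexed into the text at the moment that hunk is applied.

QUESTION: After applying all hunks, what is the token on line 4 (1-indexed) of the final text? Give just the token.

Hunk 1: at line 3 remove [pigav,rxgup,sjk] add [wytya,dqfmt,uurr] -> 14 lines: wzpt bywz iuqda ngai wytya dqfmt uurr hxapi mrrl sogao uelnh jhvk etp sarb
Hunk 2: at line 1 remove [iuqda,ngai] add [ybxu,ebdcx,hls] -> 15 lines: wzpt bywz ybxu ebdcx hls wytya dqfmt uurr hxapi mrrl sogao uelnh jhvk etp sarb
Hunk 3: at line 4 remove [wytya,dqfmt,uurr] add [xojvj] -> 13 lines: wzpt bywz ybxu ebdcx hls xojvj hxapi mrrl sogao uelnh jhvk etp sarb
Hunk 4: at line 4 remove [hls,xojvj] add [hir,eoskw,dznpj] -> 14 lines: wzpt bywz ybxu ebdcx hir eoskw dznpj hxapi mrrl sogao uelnh jhvk etp sarb
Hunk 5: at line 6 remove [hxapi,mrrl] add [swx] -> 13 lines: wzpt bywz ybxu ebdcx hir eoskw dznpj swx sogao uelnh jhvk etp sarb
Final line 4: ebdcx

Answer: ebdcx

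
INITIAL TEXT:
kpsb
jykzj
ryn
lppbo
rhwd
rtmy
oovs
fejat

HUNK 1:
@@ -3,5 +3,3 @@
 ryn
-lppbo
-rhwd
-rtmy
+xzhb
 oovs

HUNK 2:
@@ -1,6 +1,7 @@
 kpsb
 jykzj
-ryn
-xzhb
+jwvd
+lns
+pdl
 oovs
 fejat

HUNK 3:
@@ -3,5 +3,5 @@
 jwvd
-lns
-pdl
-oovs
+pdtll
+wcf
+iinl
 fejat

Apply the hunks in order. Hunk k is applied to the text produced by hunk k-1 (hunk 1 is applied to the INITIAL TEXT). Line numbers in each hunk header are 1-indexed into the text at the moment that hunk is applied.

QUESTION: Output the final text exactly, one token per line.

Hunk 1: at line 3 remove [lppbo,rhwd,rtmy] add [xzhb] -> 6 lines: kpsb jykzj ryn xzhb oovs fejat
Hunk 2: at line 1 remove [ryn,xzhb] add [jwvd,lns,pdl] -> 7 lines: kpsb jykzj jwvd lns pdl oovs fejat
Hunk 3: at line 3 remove [lns,pdl,oovs] add [pdtll,wcf,iinl] -> 7 lines: kpsb jykzj jwvd pdtll wcf iinl fejat

Answer: kpsb
jykzj
jwvd
pdtll
wcf
iinl
fejat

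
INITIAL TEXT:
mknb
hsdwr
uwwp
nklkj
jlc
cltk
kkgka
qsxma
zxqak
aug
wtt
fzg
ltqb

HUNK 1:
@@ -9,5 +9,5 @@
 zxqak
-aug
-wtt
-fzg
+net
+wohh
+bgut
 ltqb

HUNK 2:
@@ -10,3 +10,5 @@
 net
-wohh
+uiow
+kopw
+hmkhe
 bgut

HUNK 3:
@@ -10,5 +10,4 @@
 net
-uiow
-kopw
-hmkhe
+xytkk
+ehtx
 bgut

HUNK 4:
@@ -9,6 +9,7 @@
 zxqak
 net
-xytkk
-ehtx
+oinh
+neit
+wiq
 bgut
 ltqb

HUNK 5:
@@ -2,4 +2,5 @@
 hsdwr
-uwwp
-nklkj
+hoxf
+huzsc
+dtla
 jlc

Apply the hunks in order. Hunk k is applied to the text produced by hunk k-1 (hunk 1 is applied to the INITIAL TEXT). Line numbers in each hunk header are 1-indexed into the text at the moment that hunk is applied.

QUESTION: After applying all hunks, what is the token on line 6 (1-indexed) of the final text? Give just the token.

Answer: jlc

Derivation:
Hunk 1: at line 9 remove [aug,wtt,fzg] add [net,wohh,bgut] -> 13 lines: mknb hsdwr uwwp nklkj jlc cltk kkgka qsxma zxqak net wohh bgut ltqb
Hunk 2: at line 10 remove [wohh] add [uiow,kopw,hmkhe] -> 15 lines: mknb hsdwr uwwp nklkj jlc cltk kkgka qsxma zxqak net uiow kopw hmkhe bgut ltqb
Hunk 3: at line 10 remove [uiow,kopw,hmkhe] add [xytkk,ehtx] -> 14 lines: mknb hsdwr uwwp nklkj jlc cltk kkgka qsxma zxqak net xytkk ehtx bgut ltqb
Hunk 4: at line 9 remove [xytkk,ehtx] add [oinh,neit,wiq] -> 15 lines: mknb hsdwr uwwp nklkj jlc cltk kkgka qsxma zxqak net oinh neit wiq bgut ltqb
Hunk 5: at line 2 remove [uwwp,nklkj] add [hoxf,huzsc,dtla] -> 16 lines: mknb hsdwr hoxf huzsc dtla jlc cltk kkgka qsxma zxqak net oinh neit wiq bgut ltqb
Final line 6: jlc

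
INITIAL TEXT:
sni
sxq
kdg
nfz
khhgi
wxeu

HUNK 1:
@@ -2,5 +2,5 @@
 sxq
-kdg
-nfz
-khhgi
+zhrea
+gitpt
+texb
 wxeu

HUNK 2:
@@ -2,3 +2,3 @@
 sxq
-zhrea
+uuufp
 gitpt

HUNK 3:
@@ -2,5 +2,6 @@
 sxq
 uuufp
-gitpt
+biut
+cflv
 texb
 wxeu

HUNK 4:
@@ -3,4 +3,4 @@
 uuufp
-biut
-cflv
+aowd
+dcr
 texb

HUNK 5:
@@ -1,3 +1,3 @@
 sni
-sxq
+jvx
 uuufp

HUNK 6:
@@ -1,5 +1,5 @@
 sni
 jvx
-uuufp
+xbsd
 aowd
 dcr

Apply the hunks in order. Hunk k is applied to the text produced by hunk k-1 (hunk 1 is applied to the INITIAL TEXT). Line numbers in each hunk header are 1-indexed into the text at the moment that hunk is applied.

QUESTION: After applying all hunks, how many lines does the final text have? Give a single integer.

Answer: 7

Derivation:
Hunk 1: at line 2 remove [kdg,nfz,khhgi] add [zhrea,gitpt,texb] -> 6 lines: sni sxq zhrea gitpt texb wxeu
Hunk 2: at line 2 remove [zhrea] add [uuufp] -> 6 lines: sni sxq uuufp gitpt texb wxeu
Hunk 3: at line 2 remove [gitpt] add [biut,cflv] -> 7 lines: sni sxq uuufp biut cflv texb wxeu
Hunk 4: at line 3 remove [biut,cflv] add [aowd,dcr] -> 7 lines: sni sxq uuufp aowd dcr texb wxeu
Hunk 5: at line 1 remove [sxq] add [jvx] -> 7 lines: sni jvx uuufp aowd dcr texb wxeu
Hunk 6: at line 1 remove [uuufp] add [xbsd] -> 7 lines: sni jvx xbsd aowd dcr texb wxeu
Final line count: 7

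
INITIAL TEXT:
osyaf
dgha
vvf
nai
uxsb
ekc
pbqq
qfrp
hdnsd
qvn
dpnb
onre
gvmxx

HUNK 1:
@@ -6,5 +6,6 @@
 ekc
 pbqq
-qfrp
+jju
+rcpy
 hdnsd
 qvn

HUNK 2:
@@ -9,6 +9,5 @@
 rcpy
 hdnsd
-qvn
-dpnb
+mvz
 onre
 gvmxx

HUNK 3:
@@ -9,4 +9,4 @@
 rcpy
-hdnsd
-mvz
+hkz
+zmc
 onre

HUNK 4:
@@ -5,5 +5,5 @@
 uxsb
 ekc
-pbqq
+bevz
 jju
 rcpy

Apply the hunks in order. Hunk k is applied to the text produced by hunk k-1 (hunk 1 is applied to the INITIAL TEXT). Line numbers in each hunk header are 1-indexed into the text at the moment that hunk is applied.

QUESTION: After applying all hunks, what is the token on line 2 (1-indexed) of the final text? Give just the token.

Hunk 1: at line 6 remove [qfrp] add [jju,rcpy] -> 14 lines: osyaf dgha vvf nai uxsb ekc pbqq jju rcpy hdnsd qvn dpnb onre gvmxx
Hunk 2: at line 9 remove [qvn,dpnb] add [mvz] -> 13 lines: osyaf dgha vvf nai uxsb ekc pbqq jju rcpy hdnsd mvz onre gvmxx
Hunk 3: at line 9 remove [hdnsd,mvz] add [hkz,zmc] -> 13 lines: osyaf dgha vvf nai uxsb ekc pbqq jju rcpy hkz zmc onre gvmxx
Hunk 4: at line 5 remove [pbqq] add [bevz] -> 13 lines: osyaf dgha vvf nai uxsb ekc bevz jju rcpy hkz zmc onre gvmxx
Final line 2: dgha

Answer: dgha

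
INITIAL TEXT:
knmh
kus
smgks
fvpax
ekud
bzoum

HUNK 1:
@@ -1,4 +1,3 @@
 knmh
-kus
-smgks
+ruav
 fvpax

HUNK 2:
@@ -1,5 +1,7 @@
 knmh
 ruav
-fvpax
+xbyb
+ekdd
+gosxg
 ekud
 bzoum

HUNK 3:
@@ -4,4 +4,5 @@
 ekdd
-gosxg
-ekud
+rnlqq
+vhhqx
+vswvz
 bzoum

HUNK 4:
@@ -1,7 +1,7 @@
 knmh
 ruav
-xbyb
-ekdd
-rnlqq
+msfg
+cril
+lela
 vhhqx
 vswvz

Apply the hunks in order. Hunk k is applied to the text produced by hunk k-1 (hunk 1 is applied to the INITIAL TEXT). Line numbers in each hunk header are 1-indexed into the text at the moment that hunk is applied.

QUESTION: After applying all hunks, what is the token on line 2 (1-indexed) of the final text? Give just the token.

Answer: ruav

Derivation:
Hunk 1: at line 1 remove [kus,smgks] add [ruav] -> 5 lines: knmh ruav fvpax ekud bzoum
Hunk 2: at line 1 remove [fvpax] add [xbyb,ekdd,gosxg] -> 7 lines: knmh ruav xbyb ekdd gosxg ekud bzoum
Hunk 3: at line 4 remove [gosxg,ekud] add [rnlqq,vhhqx,vswvz] -> 8 lines: knmh ruav xbyb ekdd rnlqq vhhqx vswvz bzoum
Hunk 4: at line 1 remove [xbyb,ekdd,rnlqq] add [msfg,cril,lela] -> 8 lines: knmh ruav msfg cril lela vhhqx vswvz bzoum
Final line 2: ruav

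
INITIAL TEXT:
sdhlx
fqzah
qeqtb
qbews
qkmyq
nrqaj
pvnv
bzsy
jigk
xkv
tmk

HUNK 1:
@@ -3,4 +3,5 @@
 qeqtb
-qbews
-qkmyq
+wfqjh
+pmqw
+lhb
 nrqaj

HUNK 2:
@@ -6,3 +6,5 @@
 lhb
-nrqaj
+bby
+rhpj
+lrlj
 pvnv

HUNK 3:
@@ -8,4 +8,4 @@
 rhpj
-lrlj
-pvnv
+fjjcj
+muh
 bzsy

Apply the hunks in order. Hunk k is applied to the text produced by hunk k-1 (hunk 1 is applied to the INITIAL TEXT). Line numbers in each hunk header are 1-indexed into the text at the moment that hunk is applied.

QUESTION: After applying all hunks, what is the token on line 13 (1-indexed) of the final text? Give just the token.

Hunk 1: at line 3 remove [qbews,qkmyq] add [wfqjh,pmqw,lhb] -> 12 lines: sdhlx fqzah qeqtb wfqjh pmqw lhb nrqaj pvnv bzsy jigk xkv tmk
Hunk 2: at line 6 remove [nrqaj] add [bby,rhpj,lrlj] -> 14 lines: sdhlx fqzah qeqtb wfqjh pmqw lhb bby rhpj lrlj pvnv bzsy jigk xkv tmk
Hunk 3: at line 8 remove [lrlj,pvnv] add [fjjcj,muh] -> 14 lines: sdhlx fqzah qeqtb wfqjh pmqw lhb bby rhpj fjjcj muh bzsy jigk xkv tmk
Final line 13: xkv

Answer: xkv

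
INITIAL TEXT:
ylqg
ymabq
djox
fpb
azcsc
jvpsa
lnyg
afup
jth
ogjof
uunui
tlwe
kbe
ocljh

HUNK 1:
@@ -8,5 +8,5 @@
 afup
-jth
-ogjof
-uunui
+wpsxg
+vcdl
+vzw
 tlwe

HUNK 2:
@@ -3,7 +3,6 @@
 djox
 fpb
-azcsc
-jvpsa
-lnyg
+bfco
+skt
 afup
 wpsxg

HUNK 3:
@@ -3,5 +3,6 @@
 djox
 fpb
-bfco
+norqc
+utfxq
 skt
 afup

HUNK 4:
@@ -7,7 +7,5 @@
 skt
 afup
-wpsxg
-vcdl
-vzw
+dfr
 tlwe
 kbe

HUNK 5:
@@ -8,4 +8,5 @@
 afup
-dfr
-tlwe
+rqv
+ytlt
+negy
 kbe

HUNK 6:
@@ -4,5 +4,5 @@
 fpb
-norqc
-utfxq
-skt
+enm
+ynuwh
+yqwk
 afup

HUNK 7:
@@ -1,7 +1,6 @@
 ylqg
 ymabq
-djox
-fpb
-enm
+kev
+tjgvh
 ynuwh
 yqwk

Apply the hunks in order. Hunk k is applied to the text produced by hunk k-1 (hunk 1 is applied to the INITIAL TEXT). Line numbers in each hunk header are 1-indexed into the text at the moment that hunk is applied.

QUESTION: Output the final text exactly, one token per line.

Hunk 1: at line 8 remove [jth,ogjof,uunui] add [wpsxg,vcdl,vzw] -> 14 lines: ylqg ymabq djox fpb azcsc jvpsa lnyg afup wpsxg vcdl vzw tlwe kbe ocljh
Hunk 2: at line 3 remove [azcsc,jvpsa,lnyg] add [bfco,skt] -> 13 lines: ylqg ymabq djox fpb bfco skt afup wpsxg vcdl vzw tlwe kbe ocljh
Hunk 3: at line 3 remove [bfco] add [norqc,utfxq] -> 14 lines: ylqg ymabq djox fpb norqc utfxq skt afup wpsxg vcdl vzw tlwe kbe ocljh
Hunk 4: at line 7 remove [wpsxg,vcdl,vzw] add [dfr] -> 12 lines: ylqg ymabq djox fpb norqc utfxq skt afup dfr tlwe kbe ocljh
Hunk 5: at line 8 remove [dfr,tlwe] add [rqv,ytlt,negy] -> 13 lines: ylqg ymabq djox fpb norqc utfxq skt afup rqv ytlt negy kbe ocljh
Hunk 6: at line 4 remove [norqc,utfxq,skt] add [enm,ynuwh,yqwk] -> 13 lines: ylqg ymabq djox fpb enm ynuwh yqwk afup rqv ytlt negy kbe ocljh
Hunk 7: at line 1 remove [djox,fpb,enm] add [kev,tjgvh] -> 12 lines: ylqg ymabq kev tjgvh ynuwh yqwk afup rqv ytlt negy kbe ocljh

Answer: ylqg
ymabq
kev
tjgvh
ynuwh
yqwk
afup
rqv
ytlt
negy
kbe
ocljh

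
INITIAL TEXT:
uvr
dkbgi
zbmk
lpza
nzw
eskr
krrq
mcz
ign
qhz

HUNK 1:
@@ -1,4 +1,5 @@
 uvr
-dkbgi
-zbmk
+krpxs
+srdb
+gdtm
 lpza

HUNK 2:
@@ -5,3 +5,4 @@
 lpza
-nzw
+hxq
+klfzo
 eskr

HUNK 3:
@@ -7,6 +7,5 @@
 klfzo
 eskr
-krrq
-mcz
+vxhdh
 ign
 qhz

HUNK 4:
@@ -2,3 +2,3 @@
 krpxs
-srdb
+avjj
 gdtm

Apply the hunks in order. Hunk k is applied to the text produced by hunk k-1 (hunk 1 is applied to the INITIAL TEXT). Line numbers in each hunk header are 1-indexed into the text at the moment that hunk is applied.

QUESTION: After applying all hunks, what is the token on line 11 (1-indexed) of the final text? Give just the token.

Answer: qhz

Derivation:
Hunk 1: at line 1 remove [dkbgi,zbmk] add [krpxs,srdb,gdtm] -> 11 lines: uvr krpxs srdb gdtm lpza nzw eskr krrq mcz ign qhz
Hunk 2: at line 5 remove [nzw] add [hxq,klfzo] -> 12 lines: uvr krpxs srdb gdtm lpza hxq klfzo eskr krrq mcz ign qhz
Hunk 3: at line 7 remove [krrq,mcz] add [vxhdh] -> 11 lines: uvr krpxs srdb gdtm lpza hxq klfzo eskr vxhdh ign qhz
Hunk 4: at line 2 remove [srdb] add [avjj] -> 11 lines: uvr krpxs avjj gdtm lpza hxq klfzo eskr vxhdh ign qhz
Final line 11: qhz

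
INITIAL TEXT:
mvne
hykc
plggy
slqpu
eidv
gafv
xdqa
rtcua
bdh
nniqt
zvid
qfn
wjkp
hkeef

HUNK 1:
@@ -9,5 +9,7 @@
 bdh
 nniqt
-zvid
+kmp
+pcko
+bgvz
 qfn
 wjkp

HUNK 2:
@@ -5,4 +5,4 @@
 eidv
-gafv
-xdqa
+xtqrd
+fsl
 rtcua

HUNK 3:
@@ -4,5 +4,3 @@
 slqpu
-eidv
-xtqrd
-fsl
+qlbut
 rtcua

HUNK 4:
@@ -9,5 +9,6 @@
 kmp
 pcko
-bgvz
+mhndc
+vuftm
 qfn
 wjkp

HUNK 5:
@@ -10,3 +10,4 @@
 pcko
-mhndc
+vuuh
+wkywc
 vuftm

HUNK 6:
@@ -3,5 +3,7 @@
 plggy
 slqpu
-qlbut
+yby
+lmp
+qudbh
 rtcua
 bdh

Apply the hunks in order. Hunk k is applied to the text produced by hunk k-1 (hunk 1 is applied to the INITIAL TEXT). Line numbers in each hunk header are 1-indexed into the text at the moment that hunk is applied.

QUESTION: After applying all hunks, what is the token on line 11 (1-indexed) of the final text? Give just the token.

Hunk 1: at line 9 remove [zvid] add [kmp,pcko,bgvz] -> 16 lines: mvne hykc plggy slqpu eidv gafv xdqa rtcua bdh nniqt kmp pcko bgvz qfn wjkp hkeef
Hunk 2: at line 5 remove [gafv,xdqa] add [xtqrd,fsl] -> 16 lines: mvne hykc plggy slqpu eidv xtqrd fsl rtcua bdh nniqt kmp pcko bgvz qfn wjkp hkeef
Hunk 3: at line 4 remove [eidv,xtqrd,fsl] add [qlbut] -> 14 lines: mvne hykc plggy slqpu qlbut rtcua bdh nniqt kmp pcko bgvz qfn wjkp hkeef
Hunk 4: at line 9 remove [bgvz] add [mhndc,vuftm] -> 15 lines: mvne hykc plggy slqpu qlbut rtcua bdh nniqt kmp pcko mhndc vuftm qfn wjkp hkeef
Hunk 5: at line 10 remove [mhndc] add [vuuh,wkywc] -> 16 lines: mvne hykc plggy slqpu qlbut rtcua bdh nniqt kmp pcko vuuh wkywc vuftm qfn wjkp hkeef
Hunk 6: at line 3 remove [qlbut] add [yby,lmp,qudbh] -> 18 lines: mvne hykc plggy slqpu yby lmp qudbh rtcua bdh nniqt kmp pcko vuuh wkywc vuftm qfn wjkp hkeef
Final line 11: kmp

Answer: kmp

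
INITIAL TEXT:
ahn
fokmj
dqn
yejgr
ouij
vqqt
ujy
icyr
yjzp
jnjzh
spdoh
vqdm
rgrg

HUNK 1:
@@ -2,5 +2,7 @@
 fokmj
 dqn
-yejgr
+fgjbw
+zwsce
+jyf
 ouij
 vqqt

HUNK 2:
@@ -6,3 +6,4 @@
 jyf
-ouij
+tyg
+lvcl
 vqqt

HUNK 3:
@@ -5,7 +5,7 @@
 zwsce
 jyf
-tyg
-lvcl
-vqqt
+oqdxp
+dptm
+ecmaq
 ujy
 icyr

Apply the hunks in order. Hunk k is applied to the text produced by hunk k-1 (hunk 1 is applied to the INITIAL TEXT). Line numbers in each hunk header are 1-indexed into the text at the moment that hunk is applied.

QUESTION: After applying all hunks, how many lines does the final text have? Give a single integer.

Hunk 1: at line 2 remove [yejgr] add [fgjbw,zwsce,jyf] -> 15 lines: ahn fokmj dqn fgjbw zwsce jyf ouij vqqt ujy icyr yjzp jnjzh spdoh vqdm rgrg
Hunk 2: at line 6 remove [ouij] add [tyg,lvcl] -> 16 lines: ahn fokmj dqn fgjbw zwsce jyf tyg lvcl vqqt ujy icyr yjzp jnjzh spdoh vqdm rgrg
Hunk 3: at line 5 remove [tyg,lvcl,vqqt] add [oqdxp,dptm,ecmaq] -> 16 lines: ahn fokmj dqn fgjbw zwsce jyf oqdxp dptm ecmaq ujy icyr yjzp jnjzh spdoh vqdm rgrg
Final line count: 16

Answer: 16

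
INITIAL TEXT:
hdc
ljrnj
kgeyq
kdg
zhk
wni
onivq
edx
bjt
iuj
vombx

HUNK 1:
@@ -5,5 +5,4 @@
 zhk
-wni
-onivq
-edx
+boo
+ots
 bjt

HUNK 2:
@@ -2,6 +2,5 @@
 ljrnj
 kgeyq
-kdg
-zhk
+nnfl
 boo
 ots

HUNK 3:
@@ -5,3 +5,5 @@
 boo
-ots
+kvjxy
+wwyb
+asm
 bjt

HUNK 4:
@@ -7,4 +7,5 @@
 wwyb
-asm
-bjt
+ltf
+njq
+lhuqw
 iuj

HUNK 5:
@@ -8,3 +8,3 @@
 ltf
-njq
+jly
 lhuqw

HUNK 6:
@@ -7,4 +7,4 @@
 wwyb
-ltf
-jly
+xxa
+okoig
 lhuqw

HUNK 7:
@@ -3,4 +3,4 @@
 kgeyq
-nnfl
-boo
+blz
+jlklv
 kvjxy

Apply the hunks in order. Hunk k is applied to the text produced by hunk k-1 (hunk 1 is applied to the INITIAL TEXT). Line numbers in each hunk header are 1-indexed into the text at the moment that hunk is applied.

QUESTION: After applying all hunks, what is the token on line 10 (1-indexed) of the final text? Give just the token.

Hunk 1: at line 5 remove [wni,onivq,edx] add [boo,ots] -> 10 lines: hdc ljrnj kgeyq kdg zhk boo ots bjt iuj vombx
Hunk 2: at line 2 remove [kdg,zhk] add [nnfl] -> 9 lines: hdc ljrnj kgeyq nnfl boo ots bjt iuj vombx
Hunk 3: at line 5 remove [ots] add [kvjxy,wwyb,asm] -> 11 lines: hdc ljrnj kgeyq nnfl boo kvjxy wwyb asm bjt iuj vombx
Hunk 4: at line 7 remove [asm,bjt] add [ltf,njq,lhuqw] -> 12 lines: hdc ljrnj kgeyq nnfl boo kvjxy wwyb ltf njq lhuqw iuj vombx
Hunk 5: at line 8 remove [njq] add [jly] -> 12 lines: hdc ljrnj kgeyq nnfl boo kvjxy wwyb ltf jly lhuqw iuj vombx
Hunk 6: at line 7 remove [ltf,jly] add [xxa,okoig] -> 12 lines: hdc ljrnj kgeyq nnfl boo kvjxy wwyb xxa okoig lhuqw iuj vombx
Hunk 7: at line 3 remove [nnfl,boo] add [blz,jlklv] -> 12 lines: hdc ljrnj kgeyq blz jlklv kvjxy wwyb xxa okoig lhuqw iuj vombx
Final line 10: lhuqw

Answer: lhuqw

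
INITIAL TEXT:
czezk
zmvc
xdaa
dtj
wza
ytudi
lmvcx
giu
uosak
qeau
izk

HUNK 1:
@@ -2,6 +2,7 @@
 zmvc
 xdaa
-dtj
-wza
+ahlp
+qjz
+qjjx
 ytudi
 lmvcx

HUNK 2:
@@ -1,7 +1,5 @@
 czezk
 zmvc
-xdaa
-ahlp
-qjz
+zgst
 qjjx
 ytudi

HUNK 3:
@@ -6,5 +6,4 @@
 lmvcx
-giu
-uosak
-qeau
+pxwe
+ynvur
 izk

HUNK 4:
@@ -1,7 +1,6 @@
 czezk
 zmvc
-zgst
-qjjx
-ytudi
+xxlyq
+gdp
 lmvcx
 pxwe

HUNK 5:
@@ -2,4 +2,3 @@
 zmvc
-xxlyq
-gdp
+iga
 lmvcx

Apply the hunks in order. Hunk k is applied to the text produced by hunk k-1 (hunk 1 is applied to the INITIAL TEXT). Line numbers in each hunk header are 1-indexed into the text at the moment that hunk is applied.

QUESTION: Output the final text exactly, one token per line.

Hunk 1: at line 2 remove [dtj,wza] add [ahlp,qjz,qjjx] -> 12 lines: czezk zmvc xdaa ahlp qjz qjjx ytudi lmvcx giu uosak qeau izk
Hunk 2: at line 1 remove [xdaa,ahlp,qjz] add [zgst] -> 10 lines: czezk zmvc zgst qjjx ytudi lmvcx giu uosak qeau izk
Hunk 3: at line 6 remove [giu,uosak,qeau] add [pxwe,ynvur] -> 9 lines: czezk zmvc zgst qjjx ytudi lmvcx pxwe ynvur izk
Hunk 4: at line 1 remove [zgst,qjjx,ytudi] add [xxlyq,gdp] -> 8 lines: czezk zmvc xxlyq gdp lmvcx pxwe ynvur izk
Hunk 5: at line 2 remove [xxlyq,gdp] add [iga] -> 7 lines: czezk zmvc iga lmvcx pxwe ynvur izk

Answer: czezk
zmvc
iga
lmvcx
pxwe
ynvur
izk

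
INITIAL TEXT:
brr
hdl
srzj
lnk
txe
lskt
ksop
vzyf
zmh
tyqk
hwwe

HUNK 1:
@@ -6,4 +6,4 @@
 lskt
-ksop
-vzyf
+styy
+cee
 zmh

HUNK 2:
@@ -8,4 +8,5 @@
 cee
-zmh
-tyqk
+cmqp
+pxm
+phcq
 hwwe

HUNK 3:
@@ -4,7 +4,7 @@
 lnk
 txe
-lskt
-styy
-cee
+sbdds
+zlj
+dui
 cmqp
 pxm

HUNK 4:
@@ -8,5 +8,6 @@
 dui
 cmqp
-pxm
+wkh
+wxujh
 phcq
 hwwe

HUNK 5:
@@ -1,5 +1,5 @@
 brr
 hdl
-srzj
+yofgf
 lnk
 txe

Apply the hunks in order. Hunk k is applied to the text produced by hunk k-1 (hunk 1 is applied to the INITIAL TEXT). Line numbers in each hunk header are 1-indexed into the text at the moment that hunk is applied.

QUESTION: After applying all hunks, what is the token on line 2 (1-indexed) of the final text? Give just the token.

Answer: hdl

Derivation:
Hunk 1: at line 6 remove [ksop,vzyf] add [styy,cee] -> 11 lines: brr hdl srzj lnk txe lskt styy cee zmh tyqk hwwe
Hunk 2: at line 8 remove [zmh,tyqk] add [cmqp,pxm,phcq] -> 12 lines: brr hdl srzj lnk txe lskt styy cee cmqp pxm phcq hwwe
Hunk 3: at line 4 remove [lskt,styy,cee] add [sbdds,zlj,dui] -> 12 lines: brr hdl srzj lnk txe sbdds zlj dui cmqp pxm phcq hwwe
Hunk 4: at line 8 remove [pxm] add [wkh,wxujh] -> 13 lines: brr hdl srzj lnk txe sbdds zlj dui cmqp wkh wxujh phcq hwwe
Hunk 5: at line 1 remove [srzj] add [yofgf] -> 13 lines: brr hdl yofgf lnk txe sbdds zlj dui cmqp wkh wxujh phcq hwwe
Final line 2: hdl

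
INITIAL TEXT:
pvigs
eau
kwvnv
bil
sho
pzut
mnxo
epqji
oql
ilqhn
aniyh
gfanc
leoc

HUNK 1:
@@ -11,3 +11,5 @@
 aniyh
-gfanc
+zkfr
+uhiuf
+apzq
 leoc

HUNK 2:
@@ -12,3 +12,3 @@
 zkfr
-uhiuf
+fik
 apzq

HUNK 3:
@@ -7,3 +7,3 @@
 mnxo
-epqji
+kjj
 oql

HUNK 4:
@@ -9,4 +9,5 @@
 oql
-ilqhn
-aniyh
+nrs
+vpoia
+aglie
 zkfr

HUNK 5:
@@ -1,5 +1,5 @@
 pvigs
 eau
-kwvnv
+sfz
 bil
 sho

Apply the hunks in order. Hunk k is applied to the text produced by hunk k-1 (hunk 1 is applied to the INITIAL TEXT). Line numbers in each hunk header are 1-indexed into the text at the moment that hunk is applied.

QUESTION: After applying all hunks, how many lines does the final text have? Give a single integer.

Hunk 1: at line 11 remove [gfanc] add [zkfr,uhiuf,apzq] -> 15 lines: pvigs eau kwvnv bil sho pzut mnxo epqji oql ilqhn aniyh zkfr uhiuf apzq leoc
Hunk 2: at line 12 remove [uhiuf] add [fik] -> 15 lines: pvigs eau kwvnv bil sho pzut mnxo epqji oql ilqhn aniyh zkfr fik apzq leoc
Hunk 3: at line 7 remove [epqji] add [kjj] -> 15 lines: pvigs eau kwvnv bil sho pzut mnxo kjj oql ilqhn aniyh zkfr fik apzq leoc
Hunk 4: at line 9 remove [ilqhn,aniyh] add [nrs,vpoia,aglie] -> 16 lines: pvigs eau kwvnv bil sho pzut mnxo kjj oql nrs vpoia aglie zkfr fik apzq leoc
Hunk 5: at line 1 remove [kwvnv] add [sfz] -> 16 lines: pvigs eau sfz bil sho pzut mnxo kjj oql nrs vpoia aglie zkfr fik apzq leoc
Final line count: 16

Answer: 16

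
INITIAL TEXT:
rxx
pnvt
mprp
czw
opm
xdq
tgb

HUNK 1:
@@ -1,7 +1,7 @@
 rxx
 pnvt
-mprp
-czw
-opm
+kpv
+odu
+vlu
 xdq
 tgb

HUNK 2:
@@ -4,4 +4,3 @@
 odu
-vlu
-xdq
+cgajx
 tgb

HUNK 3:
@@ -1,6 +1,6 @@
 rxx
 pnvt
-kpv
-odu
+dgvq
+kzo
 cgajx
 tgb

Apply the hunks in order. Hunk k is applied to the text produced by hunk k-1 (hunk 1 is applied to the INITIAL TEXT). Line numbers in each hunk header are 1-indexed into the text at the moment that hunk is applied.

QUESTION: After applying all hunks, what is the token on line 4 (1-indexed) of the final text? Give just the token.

Hunk 1: at line 1 remove [mprp,czw,opm] add [kpv,odu,vlu] -> 7 lines: rxx pnvt kpv odu vlu xdq tgb
Hunk 2: at line 4 remove [vlu,xdq] add [cgajx] -> 6 lines: rxx pnvt kpv odu cgajx tgb
Hunk 3: at line 1 remove [kpv,odu] add [dgvq,kzo] -> 6 lines: rxx pnvt dgvq kzo cgajx tgb
Final line 4: kzo

Answer: kzo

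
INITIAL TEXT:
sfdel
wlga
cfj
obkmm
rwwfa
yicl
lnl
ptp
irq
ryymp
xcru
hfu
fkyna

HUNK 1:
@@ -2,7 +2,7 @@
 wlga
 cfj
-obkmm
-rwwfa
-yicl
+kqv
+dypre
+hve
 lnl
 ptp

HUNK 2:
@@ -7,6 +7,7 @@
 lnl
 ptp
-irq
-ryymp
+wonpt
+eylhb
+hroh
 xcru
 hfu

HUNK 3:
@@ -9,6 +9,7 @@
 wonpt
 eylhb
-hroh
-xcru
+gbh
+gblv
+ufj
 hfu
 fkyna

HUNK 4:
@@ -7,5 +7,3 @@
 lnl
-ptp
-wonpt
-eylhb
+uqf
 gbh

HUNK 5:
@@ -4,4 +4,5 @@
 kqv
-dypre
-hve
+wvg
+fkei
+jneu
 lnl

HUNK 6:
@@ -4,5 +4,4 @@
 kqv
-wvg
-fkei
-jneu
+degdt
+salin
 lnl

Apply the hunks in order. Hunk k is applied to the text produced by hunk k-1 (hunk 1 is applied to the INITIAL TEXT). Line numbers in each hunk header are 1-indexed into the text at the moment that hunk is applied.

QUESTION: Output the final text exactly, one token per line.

Hunk 1: at line 2 remove [obkmm,rwwfa,yicl] add [kqv,dypre,hve] -> 13 lines: sfdel wlga cfj kqv dypre hve lnl ptp irq ryymp xcru hfu fkyna
Hunk 2: at line 7 remove [irq,ryymp] add [wonpt,eylhb,hroh] -> 14 lines: sfdel wlga cfj kqv dypre hve lnl ptp wonpt eylhb hroh xcru hfu fkyna
Hunk 3: at line 9 remove [hroh,xcru] add [gbh,gblv,ufj] -> 15 lines: sfdel wlga cfj kqv dypre hve lnl ptp wonpt eylhb gbh gblv ufj hfu fkyna
Hunk 4: at line 7 remove [ptp,wonpt,eylhb] add [uqf] -> 13 lines: sfdel wlga cfj kqv dypre hve lnl uqf gbh gblv ufj hfu fkyna
Hunk 5: at line 4 remove [dypre,hve] add [wvg,fkei,jneu] -> 14 lines: sfdel wlga cfj kqv wvg fkei jneu lnl uqf gbh gblv ufj hfu fkyna
Hunk 6: at line 4 remove [wvg,fkei,jneu] add [degdt,salin] -> 13 lines: sfdel wlga cfj kqv degdt salin lnl uqf gbh gblv ufj hfu fkyna

Answer: sfdel
wlga
cfj
kqv
degdt
salin
lnl
uqf
gbh
gblv
ufj
hfu
fkyna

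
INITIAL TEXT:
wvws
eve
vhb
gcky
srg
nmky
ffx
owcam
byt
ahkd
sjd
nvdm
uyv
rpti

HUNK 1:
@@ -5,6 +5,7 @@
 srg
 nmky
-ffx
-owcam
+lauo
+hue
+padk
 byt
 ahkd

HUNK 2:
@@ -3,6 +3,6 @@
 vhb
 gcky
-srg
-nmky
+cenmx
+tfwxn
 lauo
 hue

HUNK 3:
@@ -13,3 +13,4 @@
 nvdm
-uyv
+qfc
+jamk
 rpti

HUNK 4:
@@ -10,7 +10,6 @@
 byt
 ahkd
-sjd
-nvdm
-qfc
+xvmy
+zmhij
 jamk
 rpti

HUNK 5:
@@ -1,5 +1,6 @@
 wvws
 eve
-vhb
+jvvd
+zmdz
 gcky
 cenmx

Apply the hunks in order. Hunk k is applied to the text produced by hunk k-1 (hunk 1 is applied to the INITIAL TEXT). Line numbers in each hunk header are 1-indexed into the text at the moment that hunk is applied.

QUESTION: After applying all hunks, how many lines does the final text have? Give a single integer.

Answer: 16

Derivation:
Hunk 1: at line 5 remove [ffx,owcam] add [lauo,hue,padk] -> 15 lines: wvws eve vhb gcky srg nmky lauo hue padk byt ahkd sjd nvdm uyv rpti
Hunk 2: at line 3 remove [srg,nmky] add [cenmx,tfwxn] -> 15 lines: wvws eve vhb gcky cenmx tfwxn lauo hue padk byt ahkd sjd nvdm uyv rpti
Hunk 3: at line 13 remove [uyv] add [qfc,jamk] -> 16 lines: wvws eve vhb gcky cenmx tfwxn lauo hue padk byt ahkd sjd nvdm qfc jamk rpti
Hunk 4: at line 10 remove [sjd,nvdm,qfc] add [xvmy,zmhij] -> 15 lines: wvws eve vhb gcky cenmx tfwxn lauo hue padk byt ahkd xvmy zmhij jamk rpti
Hunk 5: at line 1 remove [vhb] add [jvvd,zmdz] -> 16 lines: wvws eve jvvd zmdz gcky cenmx tfwxn lauo hue padk byt ahkd xvmy zmhij jamk rpti
Final line count: 16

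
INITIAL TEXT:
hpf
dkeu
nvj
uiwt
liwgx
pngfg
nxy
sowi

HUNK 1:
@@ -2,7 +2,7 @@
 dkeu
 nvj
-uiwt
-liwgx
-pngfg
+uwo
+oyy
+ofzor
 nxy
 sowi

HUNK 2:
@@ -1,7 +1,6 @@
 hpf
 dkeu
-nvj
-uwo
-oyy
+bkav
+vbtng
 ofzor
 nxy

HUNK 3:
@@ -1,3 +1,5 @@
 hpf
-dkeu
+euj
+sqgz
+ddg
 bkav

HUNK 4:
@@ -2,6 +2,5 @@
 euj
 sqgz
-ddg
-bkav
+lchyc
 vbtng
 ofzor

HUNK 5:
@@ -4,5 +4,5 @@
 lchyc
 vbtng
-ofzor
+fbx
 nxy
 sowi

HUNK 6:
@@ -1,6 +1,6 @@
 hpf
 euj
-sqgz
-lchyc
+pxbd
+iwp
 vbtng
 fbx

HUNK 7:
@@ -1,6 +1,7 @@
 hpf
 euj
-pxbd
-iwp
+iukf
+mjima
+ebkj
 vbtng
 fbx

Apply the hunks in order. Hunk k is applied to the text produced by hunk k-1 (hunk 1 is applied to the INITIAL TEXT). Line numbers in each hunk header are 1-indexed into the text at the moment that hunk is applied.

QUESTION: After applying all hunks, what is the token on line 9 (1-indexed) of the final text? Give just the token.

Hunk 1: at line 2 remove [uiwt,liwgx,pngfg] add [uwo,oyy,ofzor] -> 8 lines: hpf dkeu nvj uwo oyy ofzor nxy sowi
Hunk 2: at line 1 remove [nvj,uwo,oyy] add [bkav,vbtng] -> 7 lines: hpf dkeu bkav vbtng ofzor nxy sowi
Hunk 3: at line 1 remove [dkeu] add [euj,sqgz,ddg] -> 9 lines: hpf euj sqgz ddg bkav vbtng ofzor nxy sowi
Hunk 4: at line 2 remove [ddg,bkav] add [lchyc] -> 8 lines: hpf euj sqgz lchyc vbtng ofzor nxy sowi
Hunk 5: at line 4 remove [ofzor] add [fbx] -> 8 lines: hpf euj sqgz lchyc vbtng fbx nxy sowi
Hunk 6: at line 1 remove [sqgz,lchyc] add [pxbd,iwp] -> 8 lines: hpf euj pxbd iwp vbtng fbx nxy sowi
Hunk 7: at line 1 remove [pxbd,iwp] add [iukf,mjima,ebkj] -> 9 lines: hpf euj iukf mjima ebkj vbtng fbx nxy sowi
Final line 9: sowi

Answer: sowi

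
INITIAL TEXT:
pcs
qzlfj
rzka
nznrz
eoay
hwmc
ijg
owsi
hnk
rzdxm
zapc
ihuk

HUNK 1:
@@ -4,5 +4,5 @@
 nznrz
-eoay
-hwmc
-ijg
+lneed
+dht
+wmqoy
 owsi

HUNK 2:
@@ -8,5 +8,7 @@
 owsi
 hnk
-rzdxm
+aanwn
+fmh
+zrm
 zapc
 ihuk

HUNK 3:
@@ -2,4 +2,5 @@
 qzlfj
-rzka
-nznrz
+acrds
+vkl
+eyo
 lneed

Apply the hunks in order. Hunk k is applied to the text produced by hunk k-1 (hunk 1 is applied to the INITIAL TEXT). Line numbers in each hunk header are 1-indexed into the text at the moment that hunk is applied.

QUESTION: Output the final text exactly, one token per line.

Answer: pcs
qzlfj
acrds
vkl
eyo
lneed
dht
wmqoy
owsi
hnk
aanwn
fmh
zrm
zapc
ihuk

Derivation:
Hunk 1: at line 4 remove [eoay,hwmc,ijg] add [lneed,dht,wmqoy] -> 12 lines: pcs qzlfj rzka nznrz lneed dht wmqoy owsi hnk rzdxm zapc ihuk
Hunk 2: at line 8 remove [rzdxm] add [aanwn,fmh,zrm] -> 14 lines: pcs qzlfj rzka nznrz lneed dht wmqoy owsi hnk aanwn fmh zrm zapc ihuk
Hunk 3: at line 2 remove [rzka,nznrz] add [acrds,vkl,eyo] -> 15 lines: pcs qzlfj acrds vkl eyo lneed dht wmqoy owsi hnk aanwn fmh zrm zapc ihuk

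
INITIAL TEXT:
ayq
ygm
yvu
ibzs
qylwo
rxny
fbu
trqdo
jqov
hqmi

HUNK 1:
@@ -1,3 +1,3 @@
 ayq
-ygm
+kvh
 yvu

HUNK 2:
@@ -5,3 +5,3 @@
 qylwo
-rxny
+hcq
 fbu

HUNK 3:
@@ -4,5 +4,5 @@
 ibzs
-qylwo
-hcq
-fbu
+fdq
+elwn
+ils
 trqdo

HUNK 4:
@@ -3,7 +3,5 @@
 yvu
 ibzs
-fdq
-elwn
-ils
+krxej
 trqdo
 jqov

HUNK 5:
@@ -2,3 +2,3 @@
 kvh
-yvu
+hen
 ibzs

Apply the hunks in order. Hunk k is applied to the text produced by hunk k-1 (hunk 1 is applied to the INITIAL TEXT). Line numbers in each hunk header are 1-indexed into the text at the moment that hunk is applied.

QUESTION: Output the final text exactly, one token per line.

Hunk 1: at line 1 remove [ygm] add [kvh] -> 10 lines: ayq kvh yvu ibzs qylwo rxny fbu trqdo jqov hqmi
Hunk 2: at line 5 remove [rxny] add [hcq] -> 10 lines: ayq kvh yvu ibzs qylwo hcq fbu trqdo jqov hqmi
Hunk 3: at line 4 remove [qylwo,hcq,fbu] add [fdq,elwn,ils] -> 10 lines: ayq kvh yvu ibzs fdq elwn ils trqdo jqov hqmi
Hunk 4: at line 3 remove [fdq,elwn,ils] add [krxej] -> 8 lines: ayq kvh yvu ibzs krxej trqdo jqov hqmi
Hunk 5: at line 2 remove [yvu] add [hen] -> 8 lines: ayq kvh hen ibzs krxej trqdo jqov hqmi

Answer: ayq
kvh
hen
ibzs
krxej
trqdo
jqov
hqmi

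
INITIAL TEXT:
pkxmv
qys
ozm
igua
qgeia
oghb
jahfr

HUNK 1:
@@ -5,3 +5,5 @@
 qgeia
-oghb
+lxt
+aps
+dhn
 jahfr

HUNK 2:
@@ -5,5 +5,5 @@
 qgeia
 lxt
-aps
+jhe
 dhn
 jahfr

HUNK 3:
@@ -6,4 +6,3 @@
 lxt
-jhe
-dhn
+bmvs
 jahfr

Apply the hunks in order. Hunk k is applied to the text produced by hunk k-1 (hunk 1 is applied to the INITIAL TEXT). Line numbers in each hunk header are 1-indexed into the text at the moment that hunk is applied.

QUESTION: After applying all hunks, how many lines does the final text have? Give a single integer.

Hunk 1: at line 5 remove [oghb] add [lxt,aps,dhn] -> 9 lines: pkxmv qys ozm igua qgeia lxt aps dhn jahfr
Hunk 2: at line 5 remove [aps] add [jhe] -> 9 lines: pkxmv qys ozm igua qgeia lxt jhe dhn jahfr
Hunk 3: at line 6 remove [jhe,dhn] add [bmvs] -> 8 lines: pkxmv qys ozm igua qgeia lxt bmvs jahfr
Final line count: 8

Answer: 8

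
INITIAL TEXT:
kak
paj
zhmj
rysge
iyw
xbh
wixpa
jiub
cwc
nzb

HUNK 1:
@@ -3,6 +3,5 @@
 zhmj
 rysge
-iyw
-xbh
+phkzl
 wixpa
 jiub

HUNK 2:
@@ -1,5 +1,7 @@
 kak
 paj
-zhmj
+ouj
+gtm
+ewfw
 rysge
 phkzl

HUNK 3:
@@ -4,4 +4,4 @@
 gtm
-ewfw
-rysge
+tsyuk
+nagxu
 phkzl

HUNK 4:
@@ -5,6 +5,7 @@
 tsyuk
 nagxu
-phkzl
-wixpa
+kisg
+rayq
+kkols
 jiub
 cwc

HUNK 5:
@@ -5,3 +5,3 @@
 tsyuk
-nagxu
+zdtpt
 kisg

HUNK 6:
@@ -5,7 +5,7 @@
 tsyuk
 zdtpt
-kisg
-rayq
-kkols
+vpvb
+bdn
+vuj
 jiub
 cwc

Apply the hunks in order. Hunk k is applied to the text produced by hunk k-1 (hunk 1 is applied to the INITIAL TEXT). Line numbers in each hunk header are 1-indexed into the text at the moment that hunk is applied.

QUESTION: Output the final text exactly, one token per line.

Hunk 1: at line 3 remove [iyw,xbh] add [phkzl] -> 9 lines: kak paj zhmj rysge phkzl wixpa jiub cwc nzb
Hunk 2: at line 1 remove [zhmj] add [ouj,gtm,ewfw] -> 11 lines: kak paj ouj gtm ewfw rysge phkzl wixpa jiub cwc nzb
Hunk 3: at line 4 remove [ewfw,rysge] add [tsyuk,nagxu] -> 11 lines: kak paj ouj gtm tsyuk nagxu phkzl wixpa jiub cwc nzb
Hunk 4: at line 5 remove [phkzl,wixpa] add [kisg,rayq,kkols] -> 12 lines: kak paj ouj gtm tsyuk nagxu kisg rayq kkols jiub cwc nzb
Hunk 5: at line 5 remove [nagxu] add [zdtpt] -> 12 lines: kak paj ouj gtm tsyuk zdtpt kisg rayq kkols jiub cwc nzb
Hunk 6: at line 5 remove [kisg,rayq,kkols] add [vpvb,bdn,vuj] -> 12 lines: kak paj ouj gtm tsyuk zdtpt vpvb bdn vuj jiub cwc nzb

Answer: kak
paj
ouj
gtm
tsyuk
zdtpt
vpvb
bdn
vuj
jiub
cwc
nzb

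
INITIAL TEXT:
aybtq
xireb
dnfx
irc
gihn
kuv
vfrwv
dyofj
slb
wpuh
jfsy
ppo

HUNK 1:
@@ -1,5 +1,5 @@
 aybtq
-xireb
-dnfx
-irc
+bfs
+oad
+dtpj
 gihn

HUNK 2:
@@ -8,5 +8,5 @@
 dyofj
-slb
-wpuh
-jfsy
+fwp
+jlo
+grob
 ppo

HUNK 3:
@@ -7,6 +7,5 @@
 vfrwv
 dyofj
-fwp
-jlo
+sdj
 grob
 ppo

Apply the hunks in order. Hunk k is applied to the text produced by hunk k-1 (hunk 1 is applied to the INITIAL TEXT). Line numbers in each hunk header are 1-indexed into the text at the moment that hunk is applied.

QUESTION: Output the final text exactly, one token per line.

Answer: aybtq
bfs
oad
dtpj
gihn
kuv
vfrwv
dyofj
sdj
grob
ppo

Derivation:
Hunk 1: at line 1 remove [xireb,dnfx,irc] add [bfs,oad,dtpj] -> 12 lines: aybtq bfs oad dtpj gihn kuv vfrwv dyofj slb wpuh jfsy ppo
Hunk 2: at line 8 remove [slb,wpuh,jfsy] add [fwp,jlo,grob] -> 12 lines: aybtq bfs oad dtpj gihn kuv vfrwv dyofj fwp jlo grob ppo
Hunk 3: at line 7 remove [fwp,jlo] add [sdj] -> 11 lines: aybtq bfs oad dtpj gihn kuv vfrwv dyofj sdj grob ppo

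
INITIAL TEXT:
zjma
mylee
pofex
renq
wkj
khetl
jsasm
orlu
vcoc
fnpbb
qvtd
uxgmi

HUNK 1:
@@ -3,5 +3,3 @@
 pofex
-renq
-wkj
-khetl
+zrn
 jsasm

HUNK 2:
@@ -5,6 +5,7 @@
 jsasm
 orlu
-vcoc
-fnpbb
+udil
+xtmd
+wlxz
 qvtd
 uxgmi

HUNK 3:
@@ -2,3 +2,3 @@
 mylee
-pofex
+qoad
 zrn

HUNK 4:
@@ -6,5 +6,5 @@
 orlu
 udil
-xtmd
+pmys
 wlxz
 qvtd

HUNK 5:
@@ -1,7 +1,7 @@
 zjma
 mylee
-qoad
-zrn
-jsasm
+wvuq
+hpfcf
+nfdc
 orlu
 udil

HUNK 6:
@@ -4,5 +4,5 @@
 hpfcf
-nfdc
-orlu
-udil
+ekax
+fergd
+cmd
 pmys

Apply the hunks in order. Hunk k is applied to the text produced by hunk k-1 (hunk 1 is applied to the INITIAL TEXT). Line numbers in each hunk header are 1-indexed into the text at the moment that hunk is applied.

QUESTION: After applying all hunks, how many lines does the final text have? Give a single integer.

Hunk 1: at line 3 remove [renq,wkj,khetl] add [zrn] -> 10 lines: zjma mylee pofex zrn jsasm orlu vcoc fnpbb qvtd uxgmi
Hunk 2: at line 5 remove [vcoc,fnpbb] add [udil,xtmd,wlxz] -> 11 lines: zjma mylee pofex zrn jsasm orlu udil xtmd wlxz qvtd uxgmi
Hunk 3: at line 2 remove [pofex] add [qoad] -> 11 lines: zjma mylee qoad zrn jsasm orlu udil xtmd wlxz qvtd uxgmi
Hunk 4: at line 6 remove [xtmd] add [pmys] -> 11 lines: zjma mylee qoad zrn jsasm orlu udil pmys wlxz qvtd uxgmi
Hunk 5: at line 1 remove [qoad,zrn,jsasm] add [wvuq,hpfcf,nfdc] -> 11 lines: zjma mylee wvuq hpfcf nfdc orlu udil pmys wlxz qvtd uxgmi
Hunk 6: at line 4 remove [nfdc,orlu,udil] add [ekax,fergd,cmd] -> 11 lines: zjma mylee wvuq hpfcf ekax fergd cmd pmys wlxz qvtd uxgmi
Final line count: 11

Answer: 11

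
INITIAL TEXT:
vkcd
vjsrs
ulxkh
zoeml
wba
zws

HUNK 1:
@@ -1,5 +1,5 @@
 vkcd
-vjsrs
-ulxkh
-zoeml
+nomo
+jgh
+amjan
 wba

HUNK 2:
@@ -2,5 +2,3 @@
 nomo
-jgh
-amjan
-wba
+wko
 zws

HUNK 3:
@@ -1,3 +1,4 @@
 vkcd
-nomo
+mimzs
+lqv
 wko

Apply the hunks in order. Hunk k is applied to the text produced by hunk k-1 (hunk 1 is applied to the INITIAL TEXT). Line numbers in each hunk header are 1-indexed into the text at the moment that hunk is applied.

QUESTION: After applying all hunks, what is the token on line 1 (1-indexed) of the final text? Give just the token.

Hunk 1: at line 1 remove [vjsrs,ulxkh,zoeml] add [nomo,jgh,amjan] -> 6 lines: vkcd nomo jgh amjan wba zws
Hunk 2: at line 2 remove [jgh,amjan,wba] add [wko] -> 4 lines: vkcd nomo wko zws
Hunk 3: at line 1 remove [nomo] add [mimzs,lqv] -> 5 lines: vkcd mimzs lqv wko zws
Final line 1: vkcd

Answer: vkcd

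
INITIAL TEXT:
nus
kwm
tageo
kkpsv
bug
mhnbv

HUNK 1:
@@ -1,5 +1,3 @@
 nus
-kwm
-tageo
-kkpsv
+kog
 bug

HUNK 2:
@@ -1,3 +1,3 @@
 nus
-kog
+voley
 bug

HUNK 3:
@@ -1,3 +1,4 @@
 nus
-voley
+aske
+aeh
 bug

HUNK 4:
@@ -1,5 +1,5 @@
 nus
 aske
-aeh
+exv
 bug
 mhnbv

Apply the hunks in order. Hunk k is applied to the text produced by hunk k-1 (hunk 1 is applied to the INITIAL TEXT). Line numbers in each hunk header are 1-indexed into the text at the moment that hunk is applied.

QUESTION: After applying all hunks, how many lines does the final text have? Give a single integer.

Answer: 5

Derivation:
Hunk 1: at line 1 remove [kwm,tageo,kkpsv] add [kog] -> 4 lines: nus kog bug mhnbv
Hunk 2: at line 1 remove [kog] add [voley] -> 4 lines: nus voley bug mhnbv
Hunk 3: at line 1 remove [voley] add [aske,aeh] -> 5 lines: nus aske aeh bug mhnbv
Hunk 4: at line 1 remove [aeh] add [exv] -> 5 lines: nus aske exv bug mhnbv
Final line count: 5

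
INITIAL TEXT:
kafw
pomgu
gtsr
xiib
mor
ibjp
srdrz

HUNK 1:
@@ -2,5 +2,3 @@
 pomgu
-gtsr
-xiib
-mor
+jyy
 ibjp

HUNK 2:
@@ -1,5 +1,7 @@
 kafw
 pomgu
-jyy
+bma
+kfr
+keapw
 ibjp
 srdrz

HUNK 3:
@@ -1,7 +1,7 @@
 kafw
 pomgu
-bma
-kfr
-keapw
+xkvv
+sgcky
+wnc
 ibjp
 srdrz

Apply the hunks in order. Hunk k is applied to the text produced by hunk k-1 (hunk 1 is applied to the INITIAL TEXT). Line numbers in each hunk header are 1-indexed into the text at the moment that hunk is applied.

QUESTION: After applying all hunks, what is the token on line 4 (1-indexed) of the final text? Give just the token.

Hunk 1: at line 2 remove [gtsr,xiib,mor] add [jyy] -> 5 lines: kafw pomgu jyy ibjp srdrz
Hunk 2: at line 1 remove [jyy] add [bma,kfr,keapw] -> 7 lines: kafw pomgu bma kfr keapw ibjp srdrz
Hunk 3: at line 1 remove [bma,kfr,keapw] add [xkvv,sgcky,wnc] -> 7 lines: kafw pomgu xkvv sgcky wnc ibjp srdrz
Final line 4: sgcky

Answer: sgcky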